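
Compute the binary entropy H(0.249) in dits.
0.2437 dits

The binary entropy function is:
H(p) = -p log(p) - (1-p) log(1-p)

H(0.249) = -0.249 × log_10(0.249) - 0.751 × log_10(0.751)
H(0.249) = 0.2437 dits

Note: Binary entropy is maximized at p=0.5 (H=1 bit) and minimized at p=0 or p=1 (H=0).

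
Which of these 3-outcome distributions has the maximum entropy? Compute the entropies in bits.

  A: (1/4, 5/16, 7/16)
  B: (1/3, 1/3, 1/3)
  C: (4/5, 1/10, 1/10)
B

For a discrete distribution over n outcomes, entropy is maximized by the uniform distribution.

Computing entropies:
H(A) = 1.5462 bits
H(B) = 1.5850 bits
H(C) = 0.9219 bits

The uniform distribution (where all probabilities equal 1/3) achieves the maximum entropy of log_2(3) = 1.5850 bits.

Distribution B has the highest entropy.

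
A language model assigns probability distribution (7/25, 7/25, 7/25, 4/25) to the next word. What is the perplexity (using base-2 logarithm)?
3.9060

Perplexity is 2^H (or exp(H) for natural log).

First, H = -Σ p log p = 1.9657 bits
Perplexity = 2^1.9657 = 3.9060

Interpretation: The model's uncertainty is equivalent to choosing uniformly among 3.9 options.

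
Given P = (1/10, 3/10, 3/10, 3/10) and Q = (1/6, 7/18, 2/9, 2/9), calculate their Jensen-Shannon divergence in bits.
0.0186 bits

Jensen-Shannon divergence is:
JSD(P||Q) = 0.5 × D_KL(P||M) + 0.5 × D_KL(Q||M)
where M = 0.5 × (P + Q) is the mixture distribution.

M = 0.5 × (1/10, 3/10, 3/10, 3/10) + 0.5 × (1/6, 7/18, 2/9, 2/9) = (2/15, 0.344444, 0.261111, 0.261111)

D_KL(P||M) = 0.0189 bits
D_KL(Q||M) = 0.0183 bits

JSD(P||Q) = 0.5 × 0.0189 + 0.5 × 0.0183 = 0.0186 bits

Unlike KL divergence, JSD is symmetric and bounded: 0 ≤ JSD ≤ log(2).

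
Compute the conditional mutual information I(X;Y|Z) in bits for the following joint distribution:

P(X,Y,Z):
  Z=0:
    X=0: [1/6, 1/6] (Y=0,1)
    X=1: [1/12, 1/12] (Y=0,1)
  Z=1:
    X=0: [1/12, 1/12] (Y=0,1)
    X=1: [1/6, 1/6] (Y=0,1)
0.0000 bits

Conditional mutual information: I(X;Y|Z) = H(X|Z) + H(Y|Z) - H(X,Y|Z)

H(Z) = 1.0000
H(X,Z) = 1.9183 → H(X|Z) = 0.9183
H(Y,Z) = 2.0000 → H(Y|Z) = 1.0000
H(X,Y,Z) = 2.9183 → H(X,Y|Z) = 1.9183

I(X;Y|Z) = 0.9183 + 1.0000 - 1.9183 = 0.0000 bits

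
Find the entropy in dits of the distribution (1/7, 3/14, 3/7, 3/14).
0.5651 dits

Shannon entropy is H(X) = -Σ p(x) log p(x).

For P = (1/7, 3/14, 3/7, 3/14):
H = -1/7 × log_10(1/7) -3/14 × log_10(3/14) -3/7 × log_10(3/7) -3/14 × log_10(3/14)
H = 0.5651 dits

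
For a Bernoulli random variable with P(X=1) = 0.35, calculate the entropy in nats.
0.6474 nats

The binary entropy function is:
H(p) = -p log(p) - (1-p) log(1-p)

H(0.35) = -0.35 × log_e(0.35) - 0.65 × log_e(0.65)
H(0.35) = 0.6474 nats

Note: Binary entropy is maximized at p=0.5 (H=1 bit) and minimized at p=0 or p=1 (H=0).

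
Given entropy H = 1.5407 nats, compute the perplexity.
4.6679

Perplexity is e^H (or exp(H) for natural log).

H = 1.5407 nats
Perplexity = e^1.5407 = 4.6679

Interpretation: The model's uncertainty is equivalent to choosing uniformly among 4.7 options.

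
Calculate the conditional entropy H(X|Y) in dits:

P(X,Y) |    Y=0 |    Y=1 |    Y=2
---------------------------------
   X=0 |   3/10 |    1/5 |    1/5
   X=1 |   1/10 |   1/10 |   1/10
0.2635 dits

Using the chain rule: H(X|Y) = H(X,Y) - H(Y)

First, compute H(X,Y) = 0.7365 dits

Marginal P(Y) = (2/5, 3/10, 3/10)
H(Y) = 0.4729 dits

H(X|Y) = H(X,Y) - H(Y) = 0.7365 - 0.4729 = 0.2635 dits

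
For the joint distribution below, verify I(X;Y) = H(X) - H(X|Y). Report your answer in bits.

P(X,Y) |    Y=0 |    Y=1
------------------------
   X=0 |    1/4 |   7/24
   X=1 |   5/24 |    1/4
I(X;Y) = 0.0000 bits

Mutual information has multiple equivalent forms:
- I(X;Y) = H(X) - H(X|Y)
- I(X;Y) = H(Y) - H(Y|X)
- I(X;Y) = H(X) + H(Y) - H(X,Y)

Computing all quantities:
H(X) = 0.9950, H(Y) = 0.9950, H(X,Y) = 1.9899
H(X|Y) = 0.9949, H(Y|X) = 0.9949

Verification:
H(X) - H(X|Y) = 0.9950 - 0.9949 = 0.0000
H(Y) - H(Y|X) = 0.9950 - 0.9949 = 0.0000
H(X) + H(Y) - H(X,Y) = 0.9950 + 0.9950 - 1.9899 = 0.0000

All forms give I(X;Y) = 0.0000 bits. ✓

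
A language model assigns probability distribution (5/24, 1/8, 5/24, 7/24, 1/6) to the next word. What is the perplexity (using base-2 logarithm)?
4.8140

Perplexity is 2^H (or exp(H) for natural log).

First, H = -Σ p log p = 2.2672 bits
Perplexity = 2^2.2672 = 4.8140

Interpretation: The model's uncertainty is equivalent to choosing uniformly among 4.8 options.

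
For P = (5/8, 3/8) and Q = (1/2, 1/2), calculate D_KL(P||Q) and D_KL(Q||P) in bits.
D_KL(P||Q) = 0.0456, D_KL(Q||P) = 0.0466

KL divergence is not symmetric: D_KL(P||Q) ≠ D_KL(Q||P) in general.

D_KL(P||Q) = 0.0456 bits
D_KL(Q||P) = 0.0466 bits

No, they are not equal!

This asymmetry is why KL divergence is not a true distance metric.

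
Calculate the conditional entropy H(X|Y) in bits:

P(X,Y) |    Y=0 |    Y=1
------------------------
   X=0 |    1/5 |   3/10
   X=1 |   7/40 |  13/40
0.9981 bits

Using the chain rule: H(X|Y) = H(X,Y) - H(Y)

First, compute H(X,Y) = 1.9525 bits

Marginal P(Y) = (3/8, 5/8)
H(Y) = 0.9544 bits

H(X|Y) = H(X,Y) - H(Y) = 1.9525 - 0.9544 = 0.9981 bits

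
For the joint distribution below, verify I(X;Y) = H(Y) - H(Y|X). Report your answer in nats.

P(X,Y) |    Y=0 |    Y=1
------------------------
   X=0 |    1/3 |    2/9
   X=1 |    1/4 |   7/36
I(X;Y) = 0.0007 nats

Mutual information has multiple equivalent forms:
- I(X;Y) = H(X) - H(X|Y)
- I(X;Y) = H(Y) - H(Y|X)
- I(X;Y) = H(X) + H(Y) - H(X,Y)

Computing all quantities:
H(X) = 0.6870, H(Y) = 0.6792, H(X,Y) = 1.3654
H(X|Y) = 0.6862, H(Y|X) = 0.6785

Verification:
H(X) - H(X|Y) = 0.6870 - 0.6862 = 0.0007
H(Y) - H(Y|X) = 0.6792 - 0.6785 = 0.0007
H(X) + H(Y) - H(X,Y) = 0.6870 + 0.6792 - 1.3654 = 0.0007

All forms give I(X;Y) = 0.0007 nats. ✓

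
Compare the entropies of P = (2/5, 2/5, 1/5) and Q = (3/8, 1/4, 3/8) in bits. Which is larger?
Q

Computing entropies in bits:
H(P) = 1.5219
H(Q) = 1.5613

Distribution Q has higher entropy.

Intuition: The distribution closer to uniform (more spread out) has higher entropy.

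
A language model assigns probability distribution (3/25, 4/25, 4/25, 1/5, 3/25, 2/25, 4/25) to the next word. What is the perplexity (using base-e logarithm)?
6.7696

Perplexity is e^H (or exp(H) for natural log).

First, H = -Σ p log p = 1.9124 nats
Perplexity = e^1.9124 = 6.7696

Interpretation: The model's uncertainty is equivalent to choosing uniformly among 6.8 options.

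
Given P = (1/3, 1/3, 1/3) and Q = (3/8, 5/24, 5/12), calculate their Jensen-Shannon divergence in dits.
0.0044 dits

Jensen-Shannon divergence is:
JSD(P||Q) = 0.5 × D_KL(P||M) + 0.5 × D_KL(Q||M)
where M = 0.5 × (P + Q) is the mixture distribution.

M = 0.5 × (1/3, 1/3, 1/3) + 0.5 × (3/8, 5/24, 5/12) = (0.354167, 0.270833, 3/8)

D_KL(P||M) = 0.0042 dits
D_KL(Q||M) = 0.0046 dits

JSD(P||Q) = 0.5 × 0.0042 + 0.5 × 0.0046 = 0.0044 dits

Unlike KL divergence, JSD is symmetric and bounded: 0 ≤ JSD ≤ log(2).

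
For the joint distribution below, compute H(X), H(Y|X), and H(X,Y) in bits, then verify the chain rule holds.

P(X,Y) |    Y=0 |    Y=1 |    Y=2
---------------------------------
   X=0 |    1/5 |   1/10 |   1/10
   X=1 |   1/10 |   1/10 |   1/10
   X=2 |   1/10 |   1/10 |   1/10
H(X,Y) = 3.1219, H(X) = 1.5710, H(Y|X) = 1.5510 (all in bits)

Chain rule: H(X,Y) = H(X) + H(Y|X)

Left side — joint entropy directly:
H(X,Y) = -Σ p(x,y) log p(x,y) = 3.1219 bits

Right side — compute H(Y|X) from the conditional distributions:
P(X) = (2/5, 3/10, 3/10), so H(X) = 1.5710 bits
H(Y|X) = Σ_x P(X=x) · H(Y|X=x):
  P(Y|X=0) = (1/2, 1/4, 1/4), H(Y|X=0) = 1.5000, weight P(X=0) = 2/5
  P(Y|X=1) = (1/3, 1/3, 1/3), H(Y|X=1) = 1.5850, weight P(X=1) = 3/10
  P(Y|X=2) = (1/3, 1/3, 1/3), H(Y|X=2) = 1.5850, weight P(X=2) = 3/10
H(Y|X) = 1.5510 bits

H(X) + H(Y|X) = 1.5710 + 1.5510 = 3.1219 bits

Both sides equal 3.1219 bits. ✓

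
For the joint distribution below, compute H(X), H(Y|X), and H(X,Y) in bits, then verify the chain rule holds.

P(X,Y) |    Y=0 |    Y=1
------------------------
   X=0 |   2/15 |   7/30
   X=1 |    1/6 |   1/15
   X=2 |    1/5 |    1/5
H(X,Y) = 2.4975, H(X) = 1.5494, H(Y|X) = 0.9481 (all in bits)

Chain rule: H(X,Y) = H(X) + H(Y|X)

Left side — joint entropy directly:
H(X,Y) = -Σ p(x,y) log p(x,y) = 2.4975 bits

Right side — compute H(Y|X) from the conditional distributions:
P(X) = (11/30, 7/30, 2/5), so H(X) = 1.5494 bits
H(Y|X) = Σ_x P(X=x) · H(Y|X=x):
  P(Y|X=0) = (4/11, 7/11), H(Y|X=0) = 0.9457, weight P(X=0) = 11/30
  P(Y|X=1) = (5/7, 2/7), H(Y|X=1) = 0.8631, weight P(X=1) = 7/30
  P(Y|X=2) = (1/2, 1/2), H(Y|X=2) = 1.0000, weight P(X=2) = 2/5
H(Y|X) = 0.9481 bits

H(X) + H(Y|X) = 1.5494 + 0.9481 = 2.4975 bits

Both sides equal 2.4975 bits. ✓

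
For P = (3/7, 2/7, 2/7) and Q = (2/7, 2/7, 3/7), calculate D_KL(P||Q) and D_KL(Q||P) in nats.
D_KL(P||Q) = 0.0579, D_KL(Q||P) = 0.0579

KL divergence is not symmetric: D_KL(P||Q) ≠ D_KL(Q||P) in general.

D_KL(P||Q) = 0.0579 nats
D_KL(Q||P) = 0.0579 nats

In this case they happen to be equal (to 4 decimal places).

This asymmetry is why KL divergence is not a true distance metric.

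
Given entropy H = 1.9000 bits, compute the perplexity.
3.7321

Perplexity is 2^H (or exp(H) for natural log).

H = 1.9000 bits
Perplexity = 2^1.9000 = 3.7321

Interpretation: The model's uncertainty is equivalent to choosing uniformly among 3.7 options.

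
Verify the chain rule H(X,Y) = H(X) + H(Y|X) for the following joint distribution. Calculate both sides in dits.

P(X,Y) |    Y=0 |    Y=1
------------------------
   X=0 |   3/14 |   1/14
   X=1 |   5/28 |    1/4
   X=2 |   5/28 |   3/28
H(X,Y) = 0.7469, H(X) = 0.4686, H(Y|X) = 0.2783 (all in dits)

Chain rule: H(X,Y) = H(X) + H(Y|X)

Left side — joint entropy directly:
H(X,Y) = -Σ p(x,y) log p(x,y) = 0.7469 dits

Right side — compute H(Y|X) from the conditional distributions:
P(X) = (2/7, 3/7, 2/7), so H(X) = 0.4686 dits
H(Y|X) = Σ_x P(X=x) · H(Y|X=x):
  P(Y|X=0) = (3/4, 1/4), H(Y|X=0) = 0.2442, weight P(X=0) = 2/7
  P(Y|X=1) = (5/12, 7/12), H(Y|X=1) = 0.2950, weight P(X=1) = 3/7
  P(Y|X=2) = (5/8, 3/8), H(Y|X=2) = 0.2873, weight P(X=2) = 2/7
H(Y|X) = 0.2783 dits

H(X) + H(Y|X) = 0.4686 + 0.2783 = 0.7469 dits

Both sides equal 0.7469 dits. ✓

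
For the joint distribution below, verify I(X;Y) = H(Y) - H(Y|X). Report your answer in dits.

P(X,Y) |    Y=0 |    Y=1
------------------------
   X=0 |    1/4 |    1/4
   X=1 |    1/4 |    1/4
I(X;Y) = 0.0000 dits

Mutual information has multiple equivalent forms:
- I(X;Y) = H(X) - H(X|Y)
- I(X;Y) = H(Y) - H(Y|X)
- I(X;Y) = H(X) + H(Y) - H(X,Y)

Computing all quantities:
H(X) = 0.3010, H(Y) = 0.3010, H(X,Y) = 0.6021
H(X|Y) = 0.3010, H(Y|X) = 0.3010

Verification:
H(X) - H(X|Y) = 0.3010 - 0.3010 = 0.0000
H(Y) - H(Y|X) = 0.3010 - 0.3010 = 0.0000
H(X) + H(Y) - H(X,Y) = 0.3010 + 0.3010 - 0.6021 = 0.0000

All forms give I(X;Y) = 0.0000 dits. ✓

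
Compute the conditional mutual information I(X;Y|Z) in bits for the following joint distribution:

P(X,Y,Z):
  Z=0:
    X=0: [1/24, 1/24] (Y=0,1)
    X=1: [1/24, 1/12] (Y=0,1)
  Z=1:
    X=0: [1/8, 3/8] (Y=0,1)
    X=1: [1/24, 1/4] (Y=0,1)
0.0138 bits

Conditional mutual information: I(X;Y|Z) = H(X|Z) + H(Y|Z) - H(X,Y|Z)

H(Z) = 0.7383
H(X,Z) = 1.6922 → H(X|Z) = 0.9539
H(Y,Z) = 1.5284 → H(Y|Z) = 0.7901
H(X,Y,Z) = 2.4685 → H(X,Y|Z) = 1.7303

I(X;Y|Z) = 0.9539 + 0.7901 - 1.7303 = 0.0138 bits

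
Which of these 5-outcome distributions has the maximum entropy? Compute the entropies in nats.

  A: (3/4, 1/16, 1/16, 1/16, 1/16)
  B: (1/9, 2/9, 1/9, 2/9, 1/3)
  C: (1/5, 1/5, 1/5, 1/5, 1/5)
C

For a discrete distribution over n outcomes, entropy is maximized by the uniform distribution.

Computing entropies:
H(A) = 0.9089 nats
H(B) = 1.5230 nats
H(C) = 1.6094 nats

The uniform distribution (where all probabilities equal 1/5) achieves the maximum entropy of log_e(5) = 1.6094 nats.

Distribution C has the highest entropy.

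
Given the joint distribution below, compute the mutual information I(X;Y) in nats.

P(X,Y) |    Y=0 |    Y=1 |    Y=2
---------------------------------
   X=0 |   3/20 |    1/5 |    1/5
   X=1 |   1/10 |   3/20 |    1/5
0.0036 nats

Mutual information: I(X;Y) = H(X) + H(Y) - H(X,Y)

Marginals:
P(X) = (11/20, 9/20), H(X) = 0.6881 nats
P(Y) = (1/4, 7/20, 2/5), H(Y) = 1.0805 nats

Joint entropy: H(X,Y) = 1.7651 nats

I(X;Y) = 0.6881 + 1.0805 - 1.7651 = 0.0036 nats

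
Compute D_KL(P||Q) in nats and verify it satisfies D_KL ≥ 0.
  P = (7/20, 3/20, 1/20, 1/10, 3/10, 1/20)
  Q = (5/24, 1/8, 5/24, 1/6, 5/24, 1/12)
0.1703 nats

KL divergence satisfies the Gibbs inequality: D_KL(P||Q) ≥ 0 for all distributions P, Q.

D_KL(P||Q) = Σ p(x) log(p(x)/q(x))
Term by term:
  x=0: 7/20 × log_e[(7/20)/(5/24)] = 0.1816
  x=1: 3/20 × log_e[(3/20)/(1/8)] = 0.0273
  x=2: 1/20 × log_e[(1/20)/(5/24)] = -0.0714
  x=3: 1/10 × log_e[(1/10)/(1/6)] = -0.0511
  x=4: 3/10 × log_e[(3/10)/(5/24)] = 0.1094
  x=5: 1/20 × log_e[(1/20)/(1/12)] = -0.0255
D_KL(P||Q) = 0.1703 nats

D_KL(P||Q) = 0.1703 ≥ 0 ✓

This non-negativity is a fundamental property: relative entropy cannot be negative because it measures how different Q is from P.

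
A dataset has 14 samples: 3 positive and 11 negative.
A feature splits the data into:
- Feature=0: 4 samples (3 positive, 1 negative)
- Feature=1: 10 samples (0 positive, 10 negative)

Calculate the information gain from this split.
0.5178 bits

Information Gain = H(Y) - H(Y|Feature)

Before split:
P(positive) = 3/14 = 0.2143
H(Y) = 0.7496 bits

After split:
Feature=0: H = 0.8113 bits (weight = 4/14)
Feature=1: H = 0.0000 bits (weight = 10/14)
H(Y|Feature) = (4/14)×0.8113 + (10/14)×0.0000 = 0.2318 bits

Information Gain = 0.7496 - 0.2318 = 0.5178 bits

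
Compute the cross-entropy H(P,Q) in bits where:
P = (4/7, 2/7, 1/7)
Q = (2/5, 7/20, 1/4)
1.4738 bits

Cross-entropy: H(P,Q) = -Σ p(x) log q(x)

Alternatively: H(P,Q) = H(P) + D_KL(P||Q)
H(P) = 1.3788 bits
D_KL(P||Q) = 0.0951 bits

H(P,Q) = 1.3788 + 0.0951 = 1.4738 bits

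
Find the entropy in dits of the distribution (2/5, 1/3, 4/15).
0.4713 dits

Shannon entropy is H(X) = -Σ p(x) log p(x).

For P = (2/5, 1/3, 4/15):
H = -2/5 × log_10(2/5) -1/3 × log_10(1/3) -4/15 × log_10(4/15)
H = 0.4713 dits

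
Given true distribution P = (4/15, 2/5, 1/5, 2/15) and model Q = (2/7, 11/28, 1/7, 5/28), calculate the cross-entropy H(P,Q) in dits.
0.5762 dits

Cross-entropy: H(P,Q) = -Σ p(x) log q(x)

Alternatively: H(P,Q) = H(P) + D_KL(P||Q)
H(P) = 0.5687 dits
D_KL(P||Q) = 0.0074 dits

H(P,Q) = 0.5687 + 0.0074 = 0.5762 dits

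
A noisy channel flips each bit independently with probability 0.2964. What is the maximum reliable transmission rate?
0.1232 bits

For a binary symmetric channel (BSC) with error probability p:
Capacity C = 1 - H(p) bits per symbol

where H(p) = -p log₂(p) - (1-p) log₂(1-p) is the binary entropy function.

H(0.2964) = 0.8768 bits
C = 1 - 0.8768 = 0.1232 bits per symbol

This means we can reliably transmit up to 0.1232 bits of information per channel use.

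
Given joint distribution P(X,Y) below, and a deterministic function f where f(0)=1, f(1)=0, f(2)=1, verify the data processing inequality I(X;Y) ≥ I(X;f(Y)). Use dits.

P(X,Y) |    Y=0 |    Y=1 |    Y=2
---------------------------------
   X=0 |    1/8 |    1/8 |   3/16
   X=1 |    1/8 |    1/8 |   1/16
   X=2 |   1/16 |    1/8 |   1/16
I(X;Y) = 0.0144, I(X;f(Y)) = 0.0070, inequality holds: 0.0144 ≥ 0.0070

Data Processing Inequality: For any Markov chain X → Y → Z, we have I(X;Y) ≥ I(X;Z).

Here Z = f(Y) is a deterministic function of Y, forming X → Y → Z.

Original I(X;Y) = 0.0144 dits

After applying f:
P(X,Z) where Z=f(Y):
- P(X,Z=0) = P(X,Y=1)
- P(X,Z=1) = P(X,Y=0) + P(X,Y=2)

I(X;Z) = I(X;f(Y)) = 0.0070 dits

Verification: 0.0144 ≥ 0.0070 ✓

Information cannot be created by processing; the function f can only lose information about X.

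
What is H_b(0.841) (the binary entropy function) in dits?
0.1902 dits

The binary entropy function is:
H(p) = -p log(p) - (1-p) log(1-p)

H(0.841) = -0.841 × log_10(0.841) - 0.159 × log_10(0.159)
H(0.841) = 0.1902 dits

Note: Binary entropy is maximized at p=0.5 (H=1 bit) and minimized at p=0 or p=1 (H=0).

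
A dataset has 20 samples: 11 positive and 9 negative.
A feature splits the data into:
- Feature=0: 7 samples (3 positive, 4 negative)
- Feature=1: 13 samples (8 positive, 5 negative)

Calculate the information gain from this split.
0.0231 bits

Information Gain = H(Y) - H(Y|Feature)

Before split:
P(positive) = 11/20 = 0.5500
H(Y) = 0.9928 bits

After split:
Feature=0: H = 0.9852 bits (weight = 7/20)
Feature=1: H = 0.9612 bits (weight = 13/20)
H(Y|Feature) = (7/20)×0.9852 + (13/20)×0.9612 = 0.9696 bits

Information Gain = 0.9928 - 0.9696 = 0.0231 bits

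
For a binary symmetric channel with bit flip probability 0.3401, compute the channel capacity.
0.0751 bits

For a binary symmetric channel (BSC) with error probability p:
Capacity C = 1 - H(p) bits per symbol

where H(p) = -p log₂(p) - (1-p) log₂(1-p) is the binary entropy function.

H(0.3401) = 0.9249 bits
C = 1 - 0.9249 = 0.0751 bits per symbol

This means we can reliably transmit up to 0.0751 bits of information per channel use.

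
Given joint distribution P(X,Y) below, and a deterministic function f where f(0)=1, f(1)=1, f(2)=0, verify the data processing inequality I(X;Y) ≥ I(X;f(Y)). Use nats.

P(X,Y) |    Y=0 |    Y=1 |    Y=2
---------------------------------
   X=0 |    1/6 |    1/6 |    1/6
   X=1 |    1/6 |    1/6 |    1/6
I(X;Y) = 0.0000, I(X;f(Y)) = 0.0000, inequality holds: 0.0000 ≥ 0.0000

Data Processing Inequality: For any Markov chain X → Y → Z, we have I(X;Y) ≥ I(X;Z).

Here Z = f(Y) is a deterministic function of Y, forming X → Y → Z.

Original I(X;Y) = 0.0000 nats

After applying f:
P(X,Z) where Z=f(Y):
- P(X,Z=0) = P(X,Y=2)
- P(X,Z=1) = P(X,Y=0) + P(X,Y=1)

I(X;Z) = I(X;f(Y)) = 0.0000 nats

Verification: 0.0000 ≥ 0.0000 ✓

Information cannot be created by processing; the function f can only lose information about X.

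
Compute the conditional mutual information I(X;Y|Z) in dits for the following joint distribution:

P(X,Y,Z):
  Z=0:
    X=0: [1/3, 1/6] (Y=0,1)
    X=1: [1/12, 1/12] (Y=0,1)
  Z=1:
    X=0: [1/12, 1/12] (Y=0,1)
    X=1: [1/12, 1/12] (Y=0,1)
0.0032 dits

Conditional mutual information: I(X;Y|Z) = H(X|Z) + H(Y|Z) - H(X,Y|Z)

H(Z) = 0.2764
H(X,Z) = 0.5396 → H(X|Z) = 0.2632
H(Y,Z) = 0.5683 → H(Y|Z) = 0.2919
H(X,Y,Z) = 0.8283 → H(X,Y|Z) = 0.5519

I(X;Y|Z) = 0.2632 + 0.2919 - 0.5519 = 0.0032 dits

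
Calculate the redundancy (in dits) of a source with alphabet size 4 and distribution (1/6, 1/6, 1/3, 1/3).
0.0246 dits

Redundancy measures how far a source is from maximum entropy:
R = H_max - H(X)

Maximum entropy for 4 symbols: H_max = log_10(4) = 0.6021 dits
Actual entropy: H(X) = 0.5775 dits
Redundancy: R = 0.6021 - 0.5775 = 0.0246 dits

This redundancy represents potential for compression: the source could be compressed by 0.0246 dits per symbol.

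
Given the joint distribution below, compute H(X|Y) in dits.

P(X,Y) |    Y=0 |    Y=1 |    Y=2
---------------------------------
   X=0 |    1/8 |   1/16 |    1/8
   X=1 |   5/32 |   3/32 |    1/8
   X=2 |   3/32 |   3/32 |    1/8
0.4719 dits

Using the chain rule: H(X|Y) = H(X,Y) - H(Y)

First, compute H(X,Y) = 0.9419 dits

Marginal P(Y) = (3/8, 1/4, 3/8)
H(Y) = 0.4700 dits

H(X|Y) = H(X,Y) - H(Y) = 0.9419 - 0.4700 = 0.4719 dits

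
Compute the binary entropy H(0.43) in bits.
0.9858 bits

The binary entropy function is:
H(p) = -p log(p) - (1-p) log(1-p)

H(0.43) = -0.43 × log_2(0.43) - 0.57 × log_2(0.57)
H(0.43) = 0.9858 bits

Note: Binary entropy is maximized at p=0.5 (H=1 bit) and minimized at p=0 or p=1 (H=0).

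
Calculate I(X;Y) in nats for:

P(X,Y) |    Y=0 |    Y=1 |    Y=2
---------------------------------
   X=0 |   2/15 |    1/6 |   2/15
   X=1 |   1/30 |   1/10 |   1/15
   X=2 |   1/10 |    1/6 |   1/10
0.0089 nats

Mutual information: I(X;Y) = H(X) + H(Y) - H(X,Y)

Marginals:
P(X) = (13/30, 1/5, 11/30), H(X) = 1.0521 nats
P(Y) = (4/15, 13/30, 3/10), H(Y) = 1.0760 nats

Joint entropy: H(X,Y) = 2.1192 nats

I(X;Y) = 1.0521 + 1.0760 - 2.1192 = 0.0089 nats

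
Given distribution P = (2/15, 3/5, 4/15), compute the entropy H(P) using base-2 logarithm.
1.3383 bits

Shannon entropy is H(X) = -Σ p(x) log p(x).

For P = (2/15, 3/5, 4/15):
H = -2/15 × log_2(2/15) -3/5 × log_2(3/5) -4/15 × log_2(4/15)
H = 1.3383 bits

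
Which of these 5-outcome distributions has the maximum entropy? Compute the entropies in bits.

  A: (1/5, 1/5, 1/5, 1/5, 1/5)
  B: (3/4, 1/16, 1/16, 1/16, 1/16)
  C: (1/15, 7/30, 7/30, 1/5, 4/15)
A

For a discrete distribution over n outcomes, entropy is maximized by the uniform distribution.

Computing entropies:
H(A) = 2.3219 bits
H(B) = 1.3113 bits
H(C) = 2.2131 bits

The uniform distribution (where all probabilities equal 1/5) achieves the maximum entropy of log_2(5) = 2.3219 bits.

Distribution A has the highest entropy.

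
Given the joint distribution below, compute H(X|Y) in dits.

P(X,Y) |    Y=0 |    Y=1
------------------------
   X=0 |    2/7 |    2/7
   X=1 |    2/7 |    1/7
0.2905 dits

Using the chain rule: H(X|Y) = H(X,Y) - H(Y)

First, compute H(X,Y) = 0.5871 dits

Marginal P(Y) = (4/7, 3/7)
H(Y) = 0.2966 dits

H(X|Y) = H(X,Y) - H(Y) = 0.5871 - 0.2966 = 0.2905 dits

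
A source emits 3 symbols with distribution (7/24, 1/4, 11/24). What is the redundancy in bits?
0.0506 bits

Redundancy measures how far a source is from maximum entropy:
R = H_max - H(X)

Maximum entropy for 3 symbols: H_max = log_2(3) = 1.5850 bits
Actual entropy: H(X) = 1.5343 bits
Redundancy: R = 1.5850 - 1.5343 = 0.0506 bits

This redundancy represents potential for compression: the source could be compressed by 0.0506 bits per symbol.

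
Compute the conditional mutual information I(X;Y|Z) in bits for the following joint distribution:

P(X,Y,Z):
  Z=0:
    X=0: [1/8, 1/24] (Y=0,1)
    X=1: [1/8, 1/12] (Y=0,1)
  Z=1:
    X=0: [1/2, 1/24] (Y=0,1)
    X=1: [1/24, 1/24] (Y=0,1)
0.0657 bits

Conditional mutual information: I(X;Y|Z) = H(X|Z) + H(Y|Z) - H(X,Y|Z)

H(Z) = 0.9544
H(X,Z) = 1.6802 → H(X|Z) = 0.7257
H(Y,Z) = 1.6529 → H(Y|Z) = 0.6984
H(X,Y,Z) = 2.3129 → H(X,Y|Z) = 1.3585

I(X;Y|Z) = 0.7257 + 0.6984 - 1.3585 = 0.0657 bits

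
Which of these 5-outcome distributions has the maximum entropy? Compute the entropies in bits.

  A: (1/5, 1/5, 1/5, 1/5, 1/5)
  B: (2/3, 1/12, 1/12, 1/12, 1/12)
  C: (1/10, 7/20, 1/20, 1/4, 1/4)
A

For a discrete distribution over n outcomes, entropy is maximized by the uniform distribution.

Computing entropies:
H(A) = 2.3219 bits
H(B) = 1.5850 bits
H(C) = 2.0784 bits

The uniform distribution (where all probabilities equal 1/5) achieves the maximum entropy of log_2(5) = 2.3219 bits.

Distribution A has the highest entropy.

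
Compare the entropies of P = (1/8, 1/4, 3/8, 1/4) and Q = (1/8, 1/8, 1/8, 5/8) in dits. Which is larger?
P

Computing entropies in dits:
H(P) = 0.5737
H(Q) = 0.4662

Distribution P has higher entropy.

Intuition: The distribution closer to uniform (more spread out) has higher entropy.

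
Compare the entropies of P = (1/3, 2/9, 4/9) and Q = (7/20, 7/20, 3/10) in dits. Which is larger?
Q

Computing entropies in dits:
H(P) = 0.4607
H(Q) = 0.4760

Distribution Q has higher entropy.

Intuition: The distribution closer to uniform (more spread out) has higher entropy.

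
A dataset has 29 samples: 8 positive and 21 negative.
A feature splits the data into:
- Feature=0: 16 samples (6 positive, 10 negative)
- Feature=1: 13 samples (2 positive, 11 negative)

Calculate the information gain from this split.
0.0455 bits

Information Gain = H(Y) - H(Y|Feature)

Before split:
P(positive) = 8/29 = 0.2759
H(Y) = 0.8498 bits

After split:
Feature=0: H = 0.9544 bits (weight = 16/29)
Feature=1: H = 0.6194 bits (weight = 13/29)
H(Y|Feature) = (16/29)×0.9544 + (13/29)×0.6194 = 0.8042 bits

Information Gain = 0.8498 - 0.8042 = 0.0455 bits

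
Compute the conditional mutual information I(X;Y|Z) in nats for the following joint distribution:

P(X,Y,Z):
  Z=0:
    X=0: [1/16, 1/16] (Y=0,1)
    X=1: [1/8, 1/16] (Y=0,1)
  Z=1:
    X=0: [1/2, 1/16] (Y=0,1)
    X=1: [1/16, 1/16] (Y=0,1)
0.0474 nats

Conditional mutual information: I(X;Y|Z) = H(X|Z) + H(Y|Z) - H(X,Y|Z)

H(Z) = 0.6211
H(X,Z) = 1.1574 → H(X|Z) = 0.5363
H(Y,Z) = 1.1574 → H(Y|Z) = 0.5363
H(X,Y,Z) = 1.6462 → H(X,Y|Z) = 1.0251

I(X;Y|Z) = 0.5363 + 0.5363 - 1.0251 = 0.0474 nats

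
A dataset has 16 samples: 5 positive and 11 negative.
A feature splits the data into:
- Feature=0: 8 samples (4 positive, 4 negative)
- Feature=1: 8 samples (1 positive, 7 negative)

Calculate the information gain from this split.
0.1243 bits

Information Gain = H(Y) - H(Y|Feature)

Before split:
P(positive) = 5/16 = 0.3125
H(Y) = 0.8960 bits

After split:
Feature=0: H = 1.0000 bits (weight = 8/16)
Feature=1: H = 0.5436 bits (weight = 8/16)
H(Y|Feature) = (8/16)×1.0000 + (8/16)×0.5436 = 0.7718 bits

Information Gain = 0.8960 - 0.7718 = 0.1243 bits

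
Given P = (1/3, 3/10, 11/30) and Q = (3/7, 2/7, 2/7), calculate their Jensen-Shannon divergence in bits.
0.0081 bits

Jensen-Shannon divergence is:
JSD(P||Q) = 0.5 × D_KL(P||M) + 0.5 × D_KL(Q||M)
where M = 0.5 × (P + Q) is the mixture distribution.

M = 0.5 × (1/3, 3/10, 11/30) + 0.5 × (3/7, 2/7, 2/7) = (8/21, 0.292857, 0.32619)

D_KL(P||M) = 0.0081 bits
D_KL(Q||M) = 0.0080 bits

JSD(P||Q) = 0.5 × 0.0081 + 0.5 × 0.0080 = 0.0081 bits

Unlike KL divergence, JSD is symmetric and bounded: 0 ≤ JSD ≤ log(2).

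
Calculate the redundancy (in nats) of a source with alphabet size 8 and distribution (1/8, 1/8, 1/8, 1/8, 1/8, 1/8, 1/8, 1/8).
0.0000 nats

Redundancy measures how far a source is from maximum entropy:
R = H_max - H(X)

Maximum entropy for 8 symbols: H_max = log_e(8) = 2.0794 nats
Actual entropy: H(X) = 2.0794 nats
Redundancy: R = 2.0794 - 2.0794 = 0.0000 nats

This redundancy represents potential for compression: the source could be compressed by 0.0000 nats per symbol.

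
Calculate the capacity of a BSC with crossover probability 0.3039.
0.1140 bits

For a binary symmetric channel (BSC) with error probability p:
Capacity C = 1 - H(p) bits per symbol

where H(p) = -p log₂(p) - (1-p) log₂(1-p) is the binary entropy function.

H(0.3039) = 0.8860 bits
C = 1 - 0.8860 = 0.1140 bits per symbol

This means we can reliably transmit up to 0.1140 bits of information per channel use.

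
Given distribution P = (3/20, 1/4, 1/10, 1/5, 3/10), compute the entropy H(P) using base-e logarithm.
1.5445 nats

Shannon entropy is H(X) = -Σ p(x) log p(x).

For P = (3/20, 1/4, 1/10, 1/5, 3/10):
H = -3/20 × log_e(3/20) -1/4 × log_e(1/4) -1/10 × log_e(1/10) -1/5 × log_e(1/5) -3/10 × log_e(3/10)
H = 1.5445 nats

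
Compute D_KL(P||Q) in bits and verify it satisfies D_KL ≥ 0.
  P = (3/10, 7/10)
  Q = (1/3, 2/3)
0.0037 bits

KL divergence satisfies the Gibbs inequality: D_KL(P||Q) ≥ 0 for all distributions P, Q.

D_KL(P||Q) = Σ p(x) log(p(x)/q(x))
Term by term:
  x=0: 3/10 × log_2[(3/10)/(1/3)] = -0.0456
  x=1: 7/10 × log_2[(7/10)/(2/3)] = 0.0493
D_KL(P||Q) = 0.0037 bits

D_KL(P||Q) = 0.0037 ≥ 0 ✓

This non-negativity is a fundamental property: relative entropy cannot be negative because it measures how different Q is from P.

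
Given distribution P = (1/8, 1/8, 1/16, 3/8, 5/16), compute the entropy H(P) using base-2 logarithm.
2.0550 bits

Shannon entropy is H(X) = -Σ p(x) log p(x).

For P = (1/8, 1/8, 1/16, 3/8, 5/16):
H = -1/8 × log_2(1/8) -1/8 × log_2(1/8) -1/16 × log_2(1/16) -3/8 × log_2(3/8) -5/16 × log_2(5/16)
H = 2.0550 bits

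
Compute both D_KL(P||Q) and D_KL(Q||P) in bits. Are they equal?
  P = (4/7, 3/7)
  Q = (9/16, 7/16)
D_KL(P||Q) = 0.0002, D_KL(Q||P) = 0.0002

KL divergence is not symmetric: D_KL(P||Q) ≠ D_KL(Q||P) in general.

D_KL(P||Q) = 0.0002 bits
D_KL(Q||P) = 0.0002 bits

In this case they happen to be equal (to 4 decimal places).

This asymmetry is why KL divergence is not a true distance metric.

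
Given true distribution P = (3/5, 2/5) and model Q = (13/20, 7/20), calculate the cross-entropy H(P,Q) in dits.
0.2946 dits

Cross-entropy: H(P,Q) = -Σ p(x) log q(x)

Alternatively: H(P,Q) = H(P) + D_KL(P||Q)
H(P) = 0.2923 dits
D_KL(P||Q) = 0.0023 dits

H(P,Q) = 0.2923 + 0.0023 = 0.2946 dits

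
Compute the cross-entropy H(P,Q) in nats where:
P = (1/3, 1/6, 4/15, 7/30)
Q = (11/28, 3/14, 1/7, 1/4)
1.4106 nats

Cross-entropy: H(P,Q) = -Σ p(x) log q(x)

Alternatively: H(P,Q) = H(P) + D_KL(P||Q)
H(P) = 1.3569 nats
D_KL(P||Q) = 0.0537 nats

H(P,Q) = 1.3569 + 0.0537 = 1.4106 nats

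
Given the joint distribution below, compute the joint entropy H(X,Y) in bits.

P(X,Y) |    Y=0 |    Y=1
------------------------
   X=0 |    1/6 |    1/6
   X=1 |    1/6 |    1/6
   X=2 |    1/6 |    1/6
2.5850 bits

Joint entropy is H(X,Y) = -Σ_{x,y} p(x,y) log p(x,y).

Summing over all non-zero entries:
H(X,Y) = -[1/6·log_2(1/6) + 1/6·log_2(1/6) + 1/6·log_2(1/6) + 1/6·log_2(1/6) + 1/6·log_2(1/6) + 1/6·log_2(1/6)]
H(X,Y) = 2.5850 bits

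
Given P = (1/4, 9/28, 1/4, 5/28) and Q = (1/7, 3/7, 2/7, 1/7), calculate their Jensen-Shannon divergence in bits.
0.0185 bits

Jensen-Shannon divergence is:
JSD(P||Q) = 0.5 × D_KL(P||M) + 0.5 × D_KL(Q||M)
where M = 0.5 × (P + Q) is the mixture distribution.

M = 0.5 × (1/4, 9/28, 1/4, 5/28) + 0.5 × (1/7, 3/7, 2/7, 1/7) = (0.196429, 3/8, 0.267857, 0.160714)

D_KL(P||M) = 0.0178 bits
D_KL(Q||M) = 0.0193 bits

JSD(P||Q) = 0.5 × 0.0178 + 0.5 × 0.0193 = 0.0185 bits

Unlike KL divergence, JSD is symmetric and bounded: 0 ≤ JSD ≤ log(2).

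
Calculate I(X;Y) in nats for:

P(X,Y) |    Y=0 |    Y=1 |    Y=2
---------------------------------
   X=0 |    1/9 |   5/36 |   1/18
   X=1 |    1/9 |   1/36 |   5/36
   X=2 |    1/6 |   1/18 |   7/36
0.0773 nats

Mutual information: I(X;Y) = H(X) + H(Y) - H(X,Y)

Marginals:
P(X) = (11/36, 5/18, 5/12), H(X) = 1.0829 nats
P(Y) = (7/18, 2/9, 7/18), H(Y) = 1.0688 nats

Joint entropy: H(X,Y) = 2.0744 nats

I(X;Y) = 1.0829 + 1.0688 - 2.0744 = 0.0773 nats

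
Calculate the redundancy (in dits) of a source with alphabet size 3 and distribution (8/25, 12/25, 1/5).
0.0260 dits

Redundancy measures how far a source is from maximum entropy:
R = H_max - H(X)

Maximum entropy for 3 symbols: H_max = log_10(3) = 0.4771 dits
Actual entropy: H(X) = 0.4512 dits
Redundancy: R = 0.4771 - 0.4512 = 0.0260 dits

This redundancy represents potential for compression: the source could be compressed by 0.0260 dits per symbol.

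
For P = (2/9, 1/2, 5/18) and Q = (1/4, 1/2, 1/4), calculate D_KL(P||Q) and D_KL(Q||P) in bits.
D_KL(P||Q) = 0.0045, D_KL(Q||P) = 0.0045

KL divergence is not symmetric: D_KL(P||Q) ≠ D_KL(Q||P) in general.

D_KL(P||Q) = 0.0045 bits
D_KL(Q||P) = 0.0045 bits

In this case they happen to be equal (to 4 decimal places).

This asymmetry is why KL divergence is not a true distance metric.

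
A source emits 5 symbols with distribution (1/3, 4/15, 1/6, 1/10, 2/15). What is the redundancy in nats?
0.0932 nats

Redundancy measures how far a source is from maximum entropy:
R = H_max - H(X)

Maximum entropy for 5 symbols: H_max = log_e(5) = 1.6094 nats
Actual entropy: H(X) = 1.5162 nats
Redundancy: R = 1.6094 - 1.5162 = 0.0932 nats

This redundancy represents potential for compression: the source could be compressed by 0.0932 nats per symbol.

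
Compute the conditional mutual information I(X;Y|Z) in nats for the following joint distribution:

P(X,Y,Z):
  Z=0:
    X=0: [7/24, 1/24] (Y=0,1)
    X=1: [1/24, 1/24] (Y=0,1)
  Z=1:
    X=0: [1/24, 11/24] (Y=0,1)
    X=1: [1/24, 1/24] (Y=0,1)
0.0632 nats

Conditional mutual information: I(X;Y|Z) = H(X|Z) + H(Y|Z) - H(X,Y|Z)

H(Z) = 0.6792
H(X,Z) = 1.1269 → H(X|Z) = 0.4477
H(Y,Z) = 1.1269 → H(Y|Z) = 0.4477
H(X,Y,Z) = 1.5115 → H(X,Y|Z) = 0.8323

I(X;Y|Z) = 0.4477 + 0.4477 - 0.8323 = 0.0632 nats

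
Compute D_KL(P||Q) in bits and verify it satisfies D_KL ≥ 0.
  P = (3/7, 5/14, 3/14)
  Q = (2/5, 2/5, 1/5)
0.0056 bits

KL divergence satisfies the Gibbs inequality: D_KL(P||Q) ≥ 0 for all distributions P, Q.

D_KL(P||Q) = Σ p(x) log(p(x)/q(x))
Term by term:
  x=0: 3/7 × log_2[(3/7)/(2/5)] = 0.0427
  x=1: 5/14 × log_2[(5/14)/(2/5)] = -0.0584
  x=2: 3/14 × log_2[(3/14)/(1/5)] = 0.0213
D_KL(P||Q) = 0.0056 bits

D_KL(P||Q) = 0.0056 ≥ 0 ✓

This non-negativity is a fundamental property: relative entropy cannot be negative because it measures how different Q is from P.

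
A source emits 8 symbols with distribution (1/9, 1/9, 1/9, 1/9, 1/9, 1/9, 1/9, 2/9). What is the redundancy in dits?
0.0157 dits

Redundancy measures how far a source is from maximum entropy:
R = H_max - H(X)

Maximum entropy for 8 symbols: H_max = log_10(8) = 0.9031 dits
Actual entropy: H(X) = 0.8873 dits
Redundancy: R = 0.9031 - 0.8873 = 0.0157 dits

This redundancy represents potential for compression: the source could be compressed by 0.0157 dits per symbol.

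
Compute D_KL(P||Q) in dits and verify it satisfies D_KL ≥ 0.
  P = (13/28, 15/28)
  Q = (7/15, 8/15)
0.0000 dits

KL divergence satisfies the Gibbs inequality: D_KL(P||Q) ≥ 0 for all distributions P, Q.

D_KL(P||Q) = Σ p(x) log(p(x)/q(x))
Term by term:
  x=0: 13/28 × log_10[(13/28)/(7/15)] = -0.0010
  x=1: 15/28 × log_10[(15/28)/(8/15)] = 0.0010
D_KL(P||Q) = 0.0000 dits

D_KL(P||Q) = 0.0000 ≥ 0 ✓

This non-negativity is a fundamental property: relative entropy cannot be negative because it measures how different Q is from P.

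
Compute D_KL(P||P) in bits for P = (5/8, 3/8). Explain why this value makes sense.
0.0000 bits

KL divergence satisfies the Gibbs inequality: D_KL(P||Q) ≥ 0 for all distributions P, Q.

D_KL(P||Q) = Σ p(x) log(p(x)/q(x))
Each term is p(x) × log_2(p(x)/p(x)) = p(x) × log_2(1) = 0, so the sum is 0.
D_KL(P||Q) = 0.0000 bits

When P = Q, the KL divergence is exactly 0, as there is no 'divergence' between identical distributions.

This non-negativity is a fundamental property: relative entropy cannot be negative because it measures how different Q is from P.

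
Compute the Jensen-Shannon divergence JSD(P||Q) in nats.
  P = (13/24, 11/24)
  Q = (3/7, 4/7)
0.0064 nats

Jensen-Shannon divergence is:
JSD(P||Q) = 0.5 × D_KL(P||M) + 0.5 × D_KL(Q||M)
where M = 0.5 × (P + Q) is the mixture distribution.

M = 0.5 × (13/24, 11/24) + 0.5 × (3/7, 4/7) = (0.485119, 0.514881)

D_KL(P||M) = 0.0064 nats
D_KL(Q||M) = 0.0064 nats

JSD(P||Q) = 0.5 × 0.0064 + 0.5 × 0.0064 = 0.0064 nats

Unlike KL divergence, JSD is symmetric and bounded: 0 ≤ JSD ≤ log(2).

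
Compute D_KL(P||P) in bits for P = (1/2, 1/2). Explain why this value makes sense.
0.0000 bits

KL divergence satisfies the Gibbs inequality: D_KL(P||Q) ≥ 0 for all distributions P, Q.

D_KL(P||Q) = Σ p(x) log(p(x)/q(x))
Each term is p(x) × log_2(p(x)/p(x)) = p(x) × log_2(1) = 0, so the sum is 0.
D_KL(P||Q) = 0.0000 bits

When P = Q, the KL divergence is exactly 0, as there is no 'divergence' between identical distributions.

This non-negativity is a fundamental property: relative entropy cannot be negative because it measures how different Q is from P.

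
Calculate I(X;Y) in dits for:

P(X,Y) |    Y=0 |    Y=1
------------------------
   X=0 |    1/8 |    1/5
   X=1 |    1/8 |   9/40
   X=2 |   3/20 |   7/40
0.0018 dits

Mutual information: I(X;Y) = H(X) + H(Y) - H(X,Y)

Marginals:
P(X) = (13/40, 7/20, 13/40), H(X) = 0.4769 dits
P(Y) = (2/5, 3/5), H(Y) = 0.2923 dits

Joint entropy: H(X,Y) = 0.7674 dits

I(X;Y) = 0.4769 + 0.2923 - 0.7674 = 0.0018 dits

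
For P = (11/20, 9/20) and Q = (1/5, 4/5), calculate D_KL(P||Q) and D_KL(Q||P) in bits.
D_KL(P||Q) = 0.4292, D_KL(Q||P) = 0.3722

KL divergence is not symmetric: D_KL(P||Q) ≠ D_KL(Q||P) in general.

D_KL(P||Q) = 0.4292 bits
D_KL(Q||P) = 0.3722 bits

No, they are not equal!

This asymmetry is why KL divergence is not a true distance metric.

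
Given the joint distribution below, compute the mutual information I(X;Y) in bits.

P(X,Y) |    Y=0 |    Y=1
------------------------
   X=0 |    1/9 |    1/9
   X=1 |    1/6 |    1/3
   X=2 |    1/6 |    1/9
0.0400 bits

Mutual information: I(X;Y) = H(X) + H(Y) - H(X,Y)

Marginals:
P(X) = (2/9, 1/2, 5/18), H(X) = 1.4955 bits
P(Y) = (4/9, 5/9), H(Y) = 0.9911 bits

Joint entropy: H(X,Y) = 2.4466 bits

I(X;Y) = 1.4955 + 0.9911 - 2.4466 = 0.0400 bits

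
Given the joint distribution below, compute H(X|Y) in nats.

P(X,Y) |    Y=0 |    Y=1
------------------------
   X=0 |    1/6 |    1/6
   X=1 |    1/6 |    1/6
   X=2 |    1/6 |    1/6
1.0986 nats

Using the chain rule: H(X|Y) = H(X,Y) - H(Y)

First, compute H(X,Y) = 1.7918 nats

Marginal P(Y) = (1/2, 1/2)
H(Y) = 0.6931 nats

H(X|Y) = H(X,Y) - H(Y) = 1.7918 - 0.6931 = 1.0986 nats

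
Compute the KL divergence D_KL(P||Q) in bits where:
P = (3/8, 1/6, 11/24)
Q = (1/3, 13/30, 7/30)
0.2804 bits

KL divergence: D_KL(P||Q) = Σ p(x) log(p(x)/q(x))

Computing term by term:
  x=0: 3/8 × log_2[(3/8)/(1/3)] = 3/8 × 0.1699 = 0.0637
  x=1: 1/6 × log_2[(1/6)/(13/30)] = 1/6 × -1.3785 = -0.2298
  x=2: 11/24 × log_2[(11/24)/(7/30)] = 11/24 × 0.9740 = 0.4464

D_KL(P||Q) = 0.2804 bits

Note: KL divergence is always non-negative and equals 0 iff P = Q.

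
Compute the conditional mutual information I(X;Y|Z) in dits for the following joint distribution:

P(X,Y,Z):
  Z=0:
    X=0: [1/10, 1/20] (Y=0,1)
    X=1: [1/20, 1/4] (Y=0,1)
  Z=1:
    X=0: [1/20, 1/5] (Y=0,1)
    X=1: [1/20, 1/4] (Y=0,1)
0.0244 dits

Conditional mutual information: I(X;Y|Z) = H(X|Z) + H(Y|Z) - H(X,Y|Z)

H(Z) = 0.2989
H(X,Z) = 0.5878 → H(X|Z) = 0.2890
H(Y,Z) = 0.5365 → H(Y|Z) = 0.2376
H(X,Y,Z) = 0.8010 → H(X,Y|Z) = 0.5022

I(X;Y|Z) = 0.2890 + 0.2376 - 0.5022 = 0.0244 dits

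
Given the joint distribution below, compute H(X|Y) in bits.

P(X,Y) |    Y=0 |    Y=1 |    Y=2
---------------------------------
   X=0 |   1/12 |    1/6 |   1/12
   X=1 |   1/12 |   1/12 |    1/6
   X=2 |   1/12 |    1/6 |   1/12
1.5304 bits

Using the chain rule: H(X|Y) = H(X,Y) - H(Y)

First, compute H(X,Y) = 3.0850 bits

Marginal P(Y) = (1/4, 5/12, 1/3)
H(Y) = 1.5546 bits

H(X|Y) = H(X,Y) - H(Y) = 3.0850 - 1.5546 = 1.5304 bits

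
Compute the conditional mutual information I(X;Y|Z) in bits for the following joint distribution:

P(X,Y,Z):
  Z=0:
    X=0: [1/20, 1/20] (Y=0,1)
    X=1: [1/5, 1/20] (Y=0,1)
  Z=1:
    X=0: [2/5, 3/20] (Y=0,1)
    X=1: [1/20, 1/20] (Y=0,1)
0.0355 bits

Conditional mutual information: I(X;Y|Z) = H(X|Z) + H(Y|Z) - H(X,Y|Z)

H(Z) = 0.9341
H(X,Z) = 1.6388 → H(X|Z) = 0.7047
H(Y,Z) = 1.8150 → H(Y|Z) = 0.8809
H(X,Y,Z) = 2.4842 → H(X,Y|Z) = 1.5501

I(X;Y|Z) = 0.7047 + 0.8809 - 1.5501 = 0.0355 bits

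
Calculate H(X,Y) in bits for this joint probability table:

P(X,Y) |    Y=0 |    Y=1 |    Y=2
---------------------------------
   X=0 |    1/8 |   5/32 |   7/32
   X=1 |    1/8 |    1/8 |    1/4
2.5231 bits

Joint entropy is H(X,Y) = -Σ_{x,y} p(x,y) log p(x,y).

Summing over all non-zero entries:
H(X,Y) = -[1/8·log_2(1/8) + 5/32·log_2(5/32) + 7/32·log_2(7/32) + 1/8·log_2(1/8) + 1/8·log_2(1/8) + 1/4·log_2(1/4)]
H(X,Y) = 2.5231 bits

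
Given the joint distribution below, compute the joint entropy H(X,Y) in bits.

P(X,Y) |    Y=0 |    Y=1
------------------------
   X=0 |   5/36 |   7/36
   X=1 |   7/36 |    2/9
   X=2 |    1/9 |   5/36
2.5443 bits

Joint entropy is H(X,Y) = -Σ_{x,y} p(x,y) log p(x,y).

Summing over all non-zero entries:
H(X,Y) = -[5/36·log_2(5/36) + 7/36·log_2(7/36) + 7/36·log_2(7/36) + 2/9·log_2(2/9) + 1/9·log_2(1/9) + 5/36·log_2(5/36)]
H(X,Y) = 2.5443 bits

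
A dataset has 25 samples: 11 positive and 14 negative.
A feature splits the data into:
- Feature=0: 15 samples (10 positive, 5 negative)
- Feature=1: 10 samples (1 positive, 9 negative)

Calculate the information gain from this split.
0.2510 bits

Information Gain = H(Y) - H(Y|Feature)

Before split:
P(positive) = 11/25 = 0.4400
H(Y) = 0.9896 bits

After split:
Feature=0: H = 0.9183 bits (weight = 15/25)
Feature=1: H = 0.4690 bits (weight = 10/25)
H(Y|Feature) = (15/25)×0.9183 + (10/25)×0.4690 = 0.7386 bits

Information Gain = 0.9896 - 0.7386 = 0.2510 bits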